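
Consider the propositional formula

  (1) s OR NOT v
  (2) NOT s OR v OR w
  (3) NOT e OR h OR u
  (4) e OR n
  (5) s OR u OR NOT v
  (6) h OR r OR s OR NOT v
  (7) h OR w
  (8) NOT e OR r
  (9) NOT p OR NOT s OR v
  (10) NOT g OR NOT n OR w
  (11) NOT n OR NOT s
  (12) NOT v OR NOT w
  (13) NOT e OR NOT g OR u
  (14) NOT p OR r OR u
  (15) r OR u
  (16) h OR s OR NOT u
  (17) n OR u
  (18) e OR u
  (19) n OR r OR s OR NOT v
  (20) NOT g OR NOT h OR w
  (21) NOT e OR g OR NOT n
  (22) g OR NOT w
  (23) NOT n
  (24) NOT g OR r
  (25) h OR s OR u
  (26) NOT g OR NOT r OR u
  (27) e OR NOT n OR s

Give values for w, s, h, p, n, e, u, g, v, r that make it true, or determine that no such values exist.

w=F, s=T, h=T, p=F, n=F, e=T, u=T, g=F, v=T, r=T

Unit clause (NOT n) forces n = False.
In (e OR n) only e is left, so e = True.
In (NOT e OR r) only r is left, so r = True.
In (n OR u) only u is left, so u = True.
Set w = False.
  then (h OR w) forces h = True.
  then (NOT g OR NOT h OR w) forces g = False.
Set s = True.
  then (NOT s OR v OR w) forces v = True.
Set p = False.
All clauses satisfied.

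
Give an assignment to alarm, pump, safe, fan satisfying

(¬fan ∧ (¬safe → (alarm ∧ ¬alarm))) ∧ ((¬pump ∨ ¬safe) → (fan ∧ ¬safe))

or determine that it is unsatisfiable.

alarm: True; pump: True; safe: True; fan: False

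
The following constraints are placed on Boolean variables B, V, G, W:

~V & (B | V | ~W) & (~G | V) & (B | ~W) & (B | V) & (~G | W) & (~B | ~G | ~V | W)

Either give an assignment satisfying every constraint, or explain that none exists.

B = True; V = False; G = False; W = False

Unit clause (~V) forces V = False.
In (~G | V) only ~G is left, so G = False.
In (B | V) only B is left, so B = True.
Set W = False.
All clauses satisfied.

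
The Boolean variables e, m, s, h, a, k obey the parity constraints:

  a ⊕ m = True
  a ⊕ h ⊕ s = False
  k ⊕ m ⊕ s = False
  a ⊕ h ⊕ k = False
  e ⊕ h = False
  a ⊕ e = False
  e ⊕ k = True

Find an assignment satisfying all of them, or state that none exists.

e = True, m = False, s = False, h = True, a = True, k = False

a ⊕ m = T ⊕ F = True ✓
a ⊕ h ⊕ s = T ⊕ T ⊕ F = False ✓
k ⊕ m ⊕ s = F ⊕ F ⊕ F = False ✓
a ⊕ h ⊕ k = T ⊕ T ⊕ F = False ✓
e ⊕ h = T ⊕ T = False ✓
a ⊕ e = T ⊕ T = False ✓
e ⊕ k = T ⊕ F = True ✓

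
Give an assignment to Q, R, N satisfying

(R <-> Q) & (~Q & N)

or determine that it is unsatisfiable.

Q = False; R = False; N = True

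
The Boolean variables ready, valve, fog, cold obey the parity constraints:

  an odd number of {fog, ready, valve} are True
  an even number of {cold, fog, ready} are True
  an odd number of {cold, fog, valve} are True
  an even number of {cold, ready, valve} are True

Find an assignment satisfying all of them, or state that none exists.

ready=T, valve=F, fog=F, cold=T

{fog, ready, valve}: 1 true → odd ✓
{cold, fog, ready}: 2 true → even ✓
{cold, fog, valve}: 1 true → odd ✓
{cold, ready, valve}: 2 true → even ✓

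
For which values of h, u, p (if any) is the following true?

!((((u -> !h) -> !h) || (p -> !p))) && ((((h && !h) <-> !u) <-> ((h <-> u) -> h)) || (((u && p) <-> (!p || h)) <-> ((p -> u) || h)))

Case h = True: the formula simplifies to !((u || (p -> !p))) && (u || (u && p)).
  u = True: the conjunct !((u || (p -> !p))) becomes !((True || (p -> !p))) = False.
  u = False: the conjunct u || (u && p) becomes False || (False && p) = False.
Case h = False: the conjunct !((((u -> !h) -> !h) || (p -> !p))) becomes !((True || (p -> !p))) = False.
Both cases fail — unsatisfiable.

Unsatisfiable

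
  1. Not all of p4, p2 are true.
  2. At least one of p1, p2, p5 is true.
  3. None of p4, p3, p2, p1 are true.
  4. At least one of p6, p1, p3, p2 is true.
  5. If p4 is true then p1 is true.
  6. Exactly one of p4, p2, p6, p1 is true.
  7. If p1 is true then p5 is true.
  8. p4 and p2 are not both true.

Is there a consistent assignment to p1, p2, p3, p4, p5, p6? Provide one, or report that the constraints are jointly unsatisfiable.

p1: False, p2: False, p3: False, p4: False, p5: True, p6: True

  (1) {p4, p2}: 0/2 true — not all ✓
  (2) {p1, p2, p5}: 1 true — at least one ✓
  (3) {p4, p3, p2, p1}: 0 true — none ✓
  (4) {p6, p1, p3, p2}: 1 true — at least one ✓
  (5) p4=F ⇒ p1: vacuous ✓
  (6) {p4, p2, p6, p1}: 1 true — exactly one ✓
  (7) p1=F ⇒ p5: vacuous ✓
  (8) p4=F, p2=F — not both ✓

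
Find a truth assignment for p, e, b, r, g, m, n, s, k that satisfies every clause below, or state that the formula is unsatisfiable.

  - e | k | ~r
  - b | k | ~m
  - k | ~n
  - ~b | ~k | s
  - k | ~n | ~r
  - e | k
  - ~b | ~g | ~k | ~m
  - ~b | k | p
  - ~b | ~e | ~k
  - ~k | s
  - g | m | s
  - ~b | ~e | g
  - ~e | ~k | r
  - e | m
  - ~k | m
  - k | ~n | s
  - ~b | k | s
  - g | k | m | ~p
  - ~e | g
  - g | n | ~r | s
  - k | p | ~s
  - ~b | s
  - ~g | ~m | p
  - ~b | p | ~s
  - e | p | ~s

p = False, e = True, b = False, r = True, g = True, m = False, n = False, s = False, k = False

Set p = False.
Try e = False:
  (e | k) forces k = True.
  (~k | s) forces s = True.
  clause (e | p | ~s) is falsified — backtrack.
So e = True.
  then (~e | g) forces g = True.
  then (~g | ~m | p) forces m = False.
  then (~k | m) forces k = False.
  then (k | p | ~s) forces s = False.
  then (~b | s) forces b = False.
  then (k | ~n) forces n = False.
Set r = True.
All clauses satisfied.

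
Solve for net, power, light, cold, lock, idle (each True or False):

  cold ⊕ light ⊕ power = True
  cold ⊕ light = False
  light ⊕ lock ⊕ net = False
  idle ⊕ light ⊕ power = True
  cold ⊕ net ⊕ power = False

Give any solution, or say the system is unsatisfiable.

net = True; power = True; light = False; cold = False; lock = True; idle = False

cold ⊕ light ⊕ power = F ⊕ F ⊕ T = True ✓
cold ⊕ light = F ⊕ F = False ✓
light ⊕ lock ⊕ net = F ⊕ T ⊕ T = False ✓
idle ⊕ light ⊕ power = F ⊕ F ⊕ T = True ✓
cold ⊕ net ⊕ power = F ⊕ T ⊕ T = False ✓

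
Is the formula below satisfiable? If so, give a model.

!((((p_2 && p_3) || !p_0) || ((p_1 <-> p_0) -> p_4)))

p_0 = True; p_1 = True; p_2 = True; p_3 = False; p_4 = False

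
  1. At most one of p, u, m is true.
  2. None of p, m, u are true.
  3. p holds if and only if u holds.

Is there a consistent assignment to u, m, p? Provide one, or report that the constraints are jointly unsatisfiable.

u: False, m: False, p: False

  (1) {p, u, m}: 0 true — at most one ✓
  (2) {p, m, u}: 0 true — none ✓
  (3) p=F, u=F — same ✓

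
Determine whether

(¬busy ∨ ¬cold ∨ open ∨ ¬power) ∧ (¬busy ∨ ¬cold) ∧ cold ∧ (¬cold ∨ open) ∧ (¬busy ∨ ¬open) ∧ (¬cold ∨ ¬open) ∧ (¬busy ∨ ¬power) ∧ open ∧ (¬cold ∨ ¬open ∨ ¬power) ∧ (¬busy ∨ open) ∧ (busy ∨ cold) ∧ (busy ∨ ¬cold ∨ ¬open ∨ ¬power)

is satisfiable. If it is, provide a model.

Case open = True:
  (cold) forces cold = True.
  Clause (¬cold ∨ ¬open) is falsified — contradiction.
Case open = False:
  Clause (open) is falsified — contradiction.
Both cases fail, so the formula is unsatisfiable.

The formula is unsatisfiable.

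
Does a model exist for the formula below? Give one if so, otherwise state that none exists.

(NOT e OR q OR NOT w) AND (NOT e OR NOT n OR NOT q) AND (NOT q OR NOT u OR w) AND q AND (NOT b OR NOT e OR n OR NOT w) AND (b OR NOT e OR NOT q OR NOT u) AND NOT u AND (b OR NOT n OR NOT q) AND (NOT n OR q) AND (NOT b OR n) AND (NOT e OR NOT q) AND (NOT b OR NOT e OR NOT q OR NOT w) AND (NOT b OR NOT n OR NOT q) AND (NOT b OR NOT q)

Unit clause (q) forces q = True.
Unit clause (NOT u) forces u = False.
In (NOT e OR NOT q) only NOT e is left, so e = False.
In (NOT b OR NOT q) only NOT b is left, so b = False.
In (b OR NOT n OR NOT q) only NOT n is left, so n = False.
Set w = True.
All clauses satisfied.

u=F; b=F; e=F; n=F; w=T; q=T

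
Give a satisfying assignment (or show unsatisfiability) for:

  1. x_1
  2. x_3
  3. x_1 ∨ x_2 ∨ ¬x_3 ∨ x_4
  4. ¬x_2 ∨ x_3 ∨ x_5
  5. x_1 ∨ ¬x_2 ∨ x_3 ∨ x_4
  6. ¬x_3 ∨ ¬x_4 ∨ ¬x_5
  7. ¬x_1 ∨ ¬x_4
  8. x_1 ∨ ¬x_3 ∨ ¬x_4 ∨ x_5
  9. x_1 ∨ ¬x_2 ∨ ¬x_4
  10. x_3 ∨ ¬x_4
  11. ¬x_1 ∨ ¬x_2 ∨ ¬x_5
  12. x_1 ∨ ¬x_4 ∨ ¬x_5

Unit clause (x_1) forces x_1 = True.
Unit clause (x_3) forces x_3 = True.
In (¬x_1 ∨ ¬x_4) only ¬x_4 is left, so x_4 = False.
Set x_2 = True.
  then (¬x_1 ∨ ¬x_2 ∨ ¬x_5) forces x_5 = False.
All clauses satisfied.

x_1=T, x_2=T, x_3=T, x_4=F, x_5=F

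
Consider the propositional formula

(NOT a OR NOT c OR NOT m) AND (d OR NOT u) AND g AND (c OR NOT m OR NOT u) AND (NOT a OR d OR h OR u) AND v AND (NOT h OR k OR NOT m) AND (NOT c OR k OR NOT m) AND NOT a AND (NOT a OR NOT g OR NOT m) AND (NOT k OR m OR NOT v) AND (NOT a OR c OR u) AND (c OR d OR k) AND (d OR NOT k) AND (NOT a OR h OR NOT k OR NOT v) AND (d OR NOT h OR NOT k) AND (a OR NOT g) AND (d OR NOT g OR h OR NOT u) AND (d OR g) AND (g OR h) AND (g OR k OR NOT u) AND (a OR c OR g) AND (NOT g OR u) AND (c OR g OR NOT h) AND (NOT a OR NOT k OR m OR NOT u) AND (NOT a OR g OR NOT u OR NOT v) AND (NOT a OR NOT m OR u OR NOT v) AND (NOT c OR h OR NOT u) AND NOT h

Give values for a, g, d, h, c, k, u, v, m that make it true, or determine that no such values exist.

The formula is unsatisfiable.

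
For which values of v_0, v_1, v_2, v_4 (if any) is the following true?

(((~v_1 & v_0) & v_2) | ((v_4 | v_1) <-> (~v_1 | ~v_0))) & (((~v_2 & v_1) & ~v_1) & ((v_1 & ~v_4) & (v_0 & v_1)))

Case v_1 = True: the conjunct ~v_1 is False.
Case v_1 = False: the conjunct v_1 is False.
Both cases fail — unsatisfiable.

The formula is unsatisfiable.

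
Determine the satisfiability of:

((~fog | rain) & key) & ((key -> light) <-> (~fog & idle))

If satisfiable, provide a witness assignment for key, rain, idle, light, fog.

key=T; rain=F; idle=F; light=F; fog=F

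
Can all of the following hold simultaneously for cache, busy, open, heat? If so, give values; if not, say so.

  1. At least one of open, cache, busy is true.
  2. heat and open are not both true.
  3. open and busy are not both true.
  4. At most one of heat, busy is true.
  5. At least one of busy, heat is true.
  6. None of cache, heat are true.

cache=F, busy=T, open=F, heat=F

  (1) {open, cache, busy}: 1 true — at least one ✓
  (2) heat=F, open=F — not both ✓
  (3) open=F, busy=T — not both ✓
  (4) {heat, busy}: 1 true — at most one ✓
  (5) {busy, heat}: 1 true — at least one ✓
  (6) {cache, heat}: 0 true — none ✓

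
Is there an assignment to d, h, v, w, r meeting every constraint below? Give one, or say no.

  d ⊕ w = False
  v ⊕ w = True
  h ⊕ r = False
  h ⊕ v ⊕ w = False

d=F, h=T, v=T, w=F, r=T

d ⊕ w = F ⊕ F = False ✓
v ⊕ w = T ⊕ F = True ✓
h ⊕ r = T ⊕ T = False ✓
h ⊕ v ⊕ w = T ⊕ T ⊕ F = False ✓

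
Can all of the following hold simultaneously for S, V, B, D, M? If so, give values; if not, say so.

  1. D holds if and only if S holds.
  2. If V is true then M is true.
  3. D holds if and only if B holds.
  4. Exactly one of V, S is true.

S: True, V: False, B: True, D: True, M: False

  (1) D=T, S=T — same ✓
  (2) V=F ⇒ M: vacuous ✓
  (3) D=T, B=T — same ✓
  (4) {V, S}: 1 true — exactly one ✓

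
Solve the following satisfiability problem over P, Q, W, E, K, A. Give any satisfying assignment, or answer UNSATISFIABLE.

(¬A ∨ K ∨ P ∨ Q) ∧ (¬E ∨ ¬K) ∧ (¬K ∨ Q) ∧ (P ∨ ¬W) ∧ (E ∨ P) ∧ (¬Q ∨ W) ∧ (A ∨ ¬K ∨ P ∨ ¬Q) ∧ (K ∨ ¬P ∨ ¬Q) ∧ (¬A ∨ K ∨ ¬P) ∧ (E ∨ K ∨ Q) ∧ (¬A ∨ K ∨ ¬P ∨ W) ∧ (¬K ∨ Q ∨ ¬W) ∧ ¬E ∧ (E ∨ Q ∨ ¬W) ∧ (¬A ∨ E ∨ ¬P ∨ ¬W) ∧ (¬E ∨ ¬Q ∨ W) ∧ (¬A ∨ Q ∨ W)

Unit clause (¬E) forces E = False.
In (E ∨ P) only P is left, so P = True.
Try Q = False:
  (¬K ∨ Q) forces K = False.
  clause (E ∨ K ∨ Q) is falsified — backtrack.
So Q = True.
  then (¬Q ∨ W) forces W = True.
  then (K ∨ ¬P ∨ ¬Q) forces K = True.
  then (¬A ∨ E ∨ ¬P ∨ ¬W) forces A = False.
All clauses satisfied.

P=T, Q=T, W=T, E=F, K=T, A=F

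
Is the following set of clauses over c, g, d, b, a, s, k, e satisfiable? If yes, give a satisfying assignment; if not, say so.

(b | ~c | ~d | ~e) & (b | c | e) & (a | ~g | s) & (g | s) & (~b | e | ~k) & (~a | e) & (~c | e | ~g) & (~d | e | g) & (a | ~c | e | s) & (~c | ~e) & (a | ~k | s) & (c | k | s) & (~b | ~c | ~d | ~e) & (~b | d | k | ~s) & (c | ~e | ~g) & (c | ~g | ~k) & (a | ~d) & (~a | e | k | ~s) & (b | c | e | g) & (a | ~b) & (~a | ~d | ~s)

Set c = False.
Try g = True:
  (c | ~e | ~g) forces e = False.
  (b | c | e) forces b = True.
  (~b | e | ~k) forces k = False.
  (~a | e) forces a = False.
  clause (a | ~b) is falsified — backtrack.
So g = False.
  then (g | s) forces s = True.
Set d = False.
Set b = False.
  then (b | c | e) forces e = True.
Set a = False.
Set k = True.
All clauses satisfied.

c = False, g = False, d = False, b = False, a = False, s = True, k = True, e = True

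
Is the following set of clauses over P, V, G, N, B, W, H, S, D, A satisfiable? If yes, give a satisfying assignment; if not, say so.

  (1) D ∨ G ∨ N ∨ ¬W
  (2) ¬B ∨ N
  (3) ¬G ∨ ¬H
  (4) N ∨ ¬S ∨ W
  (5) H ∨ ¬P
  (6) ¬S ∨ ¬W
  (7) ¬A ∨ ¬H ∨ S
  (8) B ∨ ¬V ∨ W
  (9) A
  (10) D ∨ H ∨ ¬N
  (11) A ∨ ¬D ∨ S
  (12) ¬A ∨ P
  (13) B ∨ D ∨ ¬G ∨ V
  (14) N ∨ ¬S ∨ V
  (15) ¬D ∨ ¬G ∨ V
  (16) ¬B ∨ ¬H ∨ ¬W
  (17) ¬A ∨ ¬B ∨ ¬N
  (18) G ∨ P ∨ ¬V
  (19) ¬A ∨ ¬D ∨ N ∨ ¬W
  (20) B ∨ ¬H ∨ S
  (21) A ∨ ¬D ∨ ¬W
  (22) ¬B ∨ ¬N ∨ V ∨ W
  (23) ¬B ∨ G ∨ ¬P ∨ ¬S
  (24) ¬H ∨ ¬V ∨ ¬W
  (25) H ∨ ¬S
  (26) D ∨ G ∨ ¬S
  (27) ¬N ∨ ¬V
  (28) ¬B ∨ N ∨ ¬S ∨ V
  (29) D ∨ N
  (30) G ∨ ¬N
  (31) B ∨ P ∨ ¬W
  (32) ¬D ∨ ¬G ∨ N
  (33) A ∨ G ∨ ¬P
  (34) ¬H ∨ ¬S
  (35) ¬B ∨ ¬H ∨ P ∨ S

UNSATISFIABLE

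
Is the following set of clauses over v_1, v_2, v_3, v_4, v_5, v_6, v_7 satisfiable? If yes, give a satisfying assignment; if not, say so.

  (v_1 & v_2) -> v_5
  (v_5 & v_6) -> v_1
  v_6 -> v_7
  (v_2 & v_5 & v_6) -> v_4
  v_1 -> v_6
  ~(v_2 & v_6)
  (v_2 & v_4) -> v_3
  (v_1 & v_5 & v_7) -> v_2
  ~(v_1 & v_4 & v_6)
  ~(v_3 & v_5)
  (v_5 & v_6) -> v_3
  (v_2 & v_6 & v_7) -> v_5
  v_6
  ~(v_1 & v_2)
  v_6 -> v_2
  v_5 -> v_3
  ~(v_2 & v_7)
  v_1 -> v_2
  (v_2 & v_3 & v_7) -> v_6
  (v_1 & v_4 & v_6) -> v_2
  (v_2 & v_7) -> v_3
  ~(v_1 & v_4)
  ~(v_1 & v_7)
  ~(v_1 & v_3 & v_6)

Case v_6 = True:
  (~v_6 | v_7) forces v_7 = True.
  (~v_2 | ~v_6) forces v_2 = False.
  Clause (v_2 | ~v_6) is falsified — contradiction.
Case v_6 = False:
  Clause (v_6) is falsified — contradiction.
Both cases fail, so the formula is unsatisfiable.

No satisfying assignment exists.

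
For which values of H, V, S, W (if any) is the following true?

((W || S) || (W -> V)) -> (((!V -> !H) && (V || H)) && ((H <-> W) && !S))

H=T, V=T, S=F, W=T

  ((W || S) || (W -> V)) -> (((!V -> !H) && (V || H)) && ((H <-> W) && !S)) = True
    (W || S) || (W -> V) = True
      W || S = True
      W -> V = True
    ((!V -> !H) && (V || H)) && ((H <-> W) && !S) = True
      (!V -> !H) && (V || H) = True
        !V -> !H = True
          !V = False
          !H = False
        V || H = True
      (H <-> W) && !S = True
        H <-> W = True
        !S = True
The formula evaluates to True.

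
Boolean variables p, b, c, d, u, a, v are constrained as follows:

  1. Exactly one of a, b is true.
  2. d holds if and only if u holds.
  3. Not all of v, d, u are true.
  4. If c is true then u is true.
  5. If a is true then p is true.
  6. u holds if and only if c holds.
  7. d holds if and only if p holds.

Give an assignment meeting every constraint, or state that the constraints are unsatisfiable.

p: False; b: True; c: False; d: False; u: False; a: False; v: True

  (1) {a, b}: 1 true — exactly one ✓
  (2) d=F, u=F — same ✓
  (3) {v, d, u}: 1/3 true — not all ✓
  (4) c=F ⇒ u: vacuous ✓
  (5) a=F ⇒ p: vacuous ✓
  (6) u=F, c=F — same ✓
  (7) d=F, p=F — same ✓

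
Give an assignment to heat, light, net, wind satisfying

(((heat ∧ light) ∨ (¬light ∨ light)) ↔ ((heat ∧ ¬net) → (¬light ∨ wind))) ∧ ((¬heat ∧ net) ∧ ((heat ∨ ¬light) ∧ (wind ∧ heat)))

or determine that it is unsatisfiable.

UNSATISFIABLE

Case heat = True: the conjunct ¬heat is False.
Case heat = False: the conjunct heat is False.
Both cases fail — unsatisfiable.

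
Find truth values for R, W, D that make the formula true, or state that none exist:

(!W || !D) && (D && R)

R = True; W = False; D = True

  !W || !D = True
    !W = True
    !D = False
  D && R = True
Both conjuncts True, so the formula holds.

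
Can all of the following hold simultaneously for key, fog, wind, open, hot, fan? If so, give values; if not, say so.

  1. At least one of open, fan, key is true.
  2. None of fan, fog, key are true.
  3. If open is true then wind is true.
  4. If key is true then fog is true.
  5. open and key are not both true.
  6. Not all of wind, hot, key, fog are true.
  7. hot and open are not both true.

key = False; fog = False; wind = True; open = True; hot = False; fan = False

  (1) {open, fan, key}: 1 true — at least one ✓
  (2) {fan, fog, key}: 0 true — none ✓
  (3) open=T ⇒ wind: T ✓
  (4) key=F ⇒ fog: vacuous ✓
  (5) open=T, key=F — not both ✓
  (6) {wind, hot, key, fog}: 1/4 true — not all ✓
  (7) hot=F, open=T — not both ✓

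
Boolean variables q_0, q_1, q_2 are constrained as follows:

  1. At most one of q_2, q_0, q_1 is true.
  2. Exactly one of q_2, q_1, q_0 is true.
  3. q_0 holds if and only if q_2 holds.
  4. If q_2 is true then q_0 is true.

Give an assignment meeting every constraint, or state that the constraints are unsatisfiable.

q_0=F, q_1=T, q_2=F

  (1) {q_2, q_0, q_1}: 1 true — at most one ✓
  (2) {q_2, q_1, q_0}: 1 true — exactly one ✓
  (3) q_0=F, q_2=F — same ✓
  (4) q_2=F ⇒ q_0: vacuous ✓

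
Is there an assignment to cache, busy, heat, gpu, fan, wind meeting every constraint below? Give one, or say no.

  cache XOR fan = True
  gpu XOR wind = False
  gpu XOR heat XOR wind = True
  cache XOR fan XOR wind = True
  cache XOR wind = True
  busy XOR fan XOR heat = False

cache: True, busy: True, heat: True, gpu: False, fan: False, wind: False

cache XOR fan = T XOR F = True ✓
gpu XOR wind = F XOR F = False ✓
gpu XOR heat XOR wind = F XOR T XOR F = True ✓
cache XOR fan XOR wind = T XOR F XOR F = True ✓
cache XOR wind = T XOR F = True ✓
busy XOR fan XOR heat = T XOR F XOR T = False ✓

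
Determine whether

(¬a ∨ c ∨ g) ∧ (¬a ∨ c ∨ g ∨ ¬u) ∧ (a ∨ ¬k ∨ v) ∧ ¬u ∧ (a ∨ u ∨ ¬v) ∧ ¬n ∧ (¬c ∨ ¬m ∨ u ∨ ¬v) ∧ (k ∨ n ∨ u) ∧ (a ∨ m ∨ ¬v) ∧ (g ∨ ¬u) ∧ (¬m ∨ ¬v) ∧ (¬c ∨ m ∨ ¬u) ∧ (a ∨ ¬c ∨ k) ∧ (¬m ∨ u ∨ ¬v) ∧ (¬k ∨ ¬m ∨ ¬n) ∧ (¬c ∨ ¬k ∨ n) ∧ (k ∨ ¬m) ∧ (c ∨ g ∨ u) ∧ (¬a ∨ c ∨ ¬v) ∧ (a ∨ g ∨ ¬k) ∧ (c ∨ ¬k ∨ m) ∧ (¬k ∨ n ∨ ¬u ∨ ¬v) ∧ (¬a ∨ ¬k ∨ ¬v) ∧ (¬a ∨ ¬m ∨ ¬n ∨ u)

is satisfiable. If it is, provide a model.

k = True, m = True, c = False, g = True, a = True, v = False, n = False, u = False

Unit clause (¬u) forces u = False.
Unit clause (¬n) forces n = False.
In (k ∨ n ∨ u) only k is left, so k = True.
In (¬c ∨ ¬k ∨ n) only ¬c is left, so c = False.
In (c ∨ g ∨ u) only g is left, so g = True.
In (c ∨ ¬k ∨ m) only m is left, so m = True.
In (¬m ∨ ¬v) only ¬v is left, so v = False.
In (a ∨ ¬k ∨ v) only a is left, so a = True.
All clauses satisfied.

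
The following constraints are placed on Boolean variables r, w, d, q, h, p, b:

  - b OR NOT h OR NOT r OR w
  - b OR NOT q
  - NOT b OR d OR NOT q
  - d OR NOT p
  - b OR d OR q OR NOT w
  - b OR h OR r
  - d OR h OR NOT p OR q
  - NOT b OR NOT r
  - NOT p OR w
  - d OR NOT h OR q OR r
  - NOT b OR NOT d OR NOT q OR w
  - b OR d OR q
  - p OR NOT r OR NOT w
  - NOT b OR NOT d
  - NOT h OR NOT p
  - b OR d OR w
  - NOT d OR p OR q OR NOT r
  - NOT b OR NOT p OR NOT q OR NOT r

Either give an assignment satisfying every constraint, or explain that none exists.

r = True, w = True, d = True, q = False, h = False, p = True, b = False

Set r = True.
  then (NOT b OR NOT r) forces b = False.
  then (b OR NOT q) forces q = False.
  then (b OR d OR q) forces d = True.
  then (NOT d OR p OR q OR NOT r) forces p = True.
  then (NOT p OR w) forces w = True.
  then (NOT h OR NOT p) forces h = False.
All clauses satisfied.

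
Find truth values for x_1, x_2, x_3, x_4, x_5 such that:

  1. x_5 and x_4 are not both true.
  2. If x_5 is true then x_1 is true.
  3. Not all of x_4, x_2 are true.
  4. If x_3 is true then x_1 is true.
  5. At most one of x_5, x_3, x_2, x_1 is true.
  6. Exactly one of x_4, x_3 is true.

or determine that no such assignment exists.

x_1: True, x_2: False, x_3: False, x_4: True, x_5: False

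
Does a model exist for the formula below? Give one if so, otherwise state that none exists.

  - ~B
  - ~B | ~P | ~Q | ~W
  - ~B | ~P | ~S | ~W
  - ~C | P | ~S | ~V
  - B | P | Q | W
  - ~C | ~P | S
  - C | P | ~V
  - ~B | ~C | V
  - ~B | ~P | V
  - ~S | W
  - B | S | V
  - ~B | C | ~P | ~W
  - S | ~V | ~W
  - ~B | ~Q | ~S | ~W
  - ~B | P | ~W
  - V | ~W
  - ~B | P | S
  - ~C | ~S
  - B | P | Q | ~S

V=T, S=T, P=T, B=F, Q=F, C=F, W=T

Unit clause (~B) forces B = False.
Set V = True.
Set S = True.
  then (~S | W) forces W = True.
  then (~C | ~S) forces C = False.
  then (C | P | ~V) forces P = True.
Set Q = False.
All clauses satisfied.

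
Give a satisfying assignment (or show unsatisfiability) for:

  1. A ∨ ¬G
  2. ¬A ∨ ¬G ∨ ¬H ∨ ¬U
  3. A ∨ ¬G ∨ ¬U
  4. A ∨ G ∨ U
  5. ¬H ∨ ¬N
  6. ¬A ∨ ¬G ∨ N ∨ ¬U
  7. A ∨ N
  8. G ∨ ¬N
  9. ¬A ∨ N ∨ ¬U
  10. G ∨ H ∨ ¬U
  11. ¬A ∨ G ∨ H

N=T; A=T; U=T; H=F; G=T

Set N = True.
  then (¬H ∨ ¬N) forces H = False.
  then (G ∨ ¬N) forces G = True.
  then (A ∨ ¬G) forces A = True.
Set U = True.
All clauses satisfied.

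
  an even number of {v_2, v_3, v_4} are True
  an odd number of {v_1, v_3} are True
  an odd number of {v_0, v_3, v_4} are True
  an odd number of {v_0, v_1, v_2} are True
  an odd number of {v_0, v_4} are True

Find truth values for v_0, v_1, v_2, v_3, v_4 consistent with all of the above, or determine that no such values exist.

The formula is unsatisfiable.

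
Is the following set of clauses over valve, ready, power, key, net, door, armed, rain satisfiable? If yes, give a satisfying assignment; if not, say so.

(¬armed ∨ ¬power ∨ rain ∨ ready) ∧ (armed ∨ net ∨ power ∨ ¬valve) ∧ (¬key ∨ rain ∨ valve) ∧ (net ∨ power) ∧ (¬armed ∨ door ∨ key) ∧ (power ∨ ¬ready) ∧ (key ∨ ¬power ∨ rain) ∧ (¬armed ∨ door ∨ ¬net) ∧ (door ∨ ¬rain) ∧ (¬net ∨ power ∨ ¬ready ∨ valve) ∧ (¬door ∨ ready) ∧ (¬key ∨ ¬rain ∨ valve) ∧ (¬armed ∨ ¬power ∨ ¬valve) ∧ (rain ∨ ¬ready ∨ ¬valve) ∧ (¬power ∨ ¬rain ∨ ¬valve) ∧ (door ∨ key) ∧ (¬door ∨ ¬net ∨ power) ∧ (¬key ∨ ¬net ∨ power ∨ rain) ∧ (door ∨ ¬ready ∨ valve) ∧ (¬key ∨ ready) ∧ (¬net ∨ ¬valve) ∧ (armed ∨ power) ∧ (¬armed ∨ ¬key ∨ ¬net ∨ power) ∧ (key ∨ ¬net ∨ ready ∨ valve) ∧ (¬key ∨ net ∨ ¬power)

valve = False, ready = True, power = True, key = False, net = False, door = True, armed = True, rain = True

Set valve = False.
Try ready = False:
  (¬door ∨ ready) forces door = False.
  (door ∨ ¬rain) forces rain = False.
  (¬key ∨ rain ∨ valve) forces key = False.
  clause (door ∨ key) is falsified — backtrack.
So ready = True.
  then (power ∨ ¬ready) forces power = True.
  then (door ∨ ¬ready ∨ valve) forces door = True.
Try key = True:
  (¬key ∨ rain ∨ valve) forces rain = True.
  clause (¬key ∨ ¬rain ∨ valve) is falsified — backtrack.
So key = False.
  then (key ∨ ¬power ∨ rain) forces rain = True.
Set net = False.
Set armed = True.
All clauses satisfied.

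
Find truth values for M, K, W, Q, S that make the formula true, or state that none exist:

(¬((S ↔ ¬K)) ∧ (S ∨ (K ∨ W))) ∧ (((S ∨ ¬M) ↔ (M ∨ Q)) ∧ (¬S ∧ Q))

M = False, K = False, W = True, Q = True, S = False

  ¬((S ↔ ¬K)) ∧ (S ∨ (K ∨ W)) = True
    ¬((S ↔ ¬K)) = True
      S ↔ ¬K = False
        ¬K = True
    S ∨ (K ∨ W) = True
      K ∨ W = True
  ((S ∨ ¬M) ↔ (M ∨ Q)) ∧ (¬S ∧ Q) = True
    (S ∨ ¬M) ↔ (M ∨ Q) = True
      S ∨ ¬M = True
        ¬M = True
      M ∨ Q = True
    ¬S ∧ Q = True
      ¬S = True
Both conjuncts True, so the formula holds.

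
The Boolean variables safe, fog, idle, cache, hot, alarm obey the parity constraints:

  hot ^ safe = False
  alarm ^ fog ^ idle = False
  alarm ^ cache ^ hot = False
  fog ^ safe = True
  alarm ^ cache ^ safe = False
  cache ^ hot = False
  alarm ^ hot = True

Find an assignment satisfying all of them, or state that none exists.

safe=T, fog=F, idle=F, cache=T, hot=T, alarm=F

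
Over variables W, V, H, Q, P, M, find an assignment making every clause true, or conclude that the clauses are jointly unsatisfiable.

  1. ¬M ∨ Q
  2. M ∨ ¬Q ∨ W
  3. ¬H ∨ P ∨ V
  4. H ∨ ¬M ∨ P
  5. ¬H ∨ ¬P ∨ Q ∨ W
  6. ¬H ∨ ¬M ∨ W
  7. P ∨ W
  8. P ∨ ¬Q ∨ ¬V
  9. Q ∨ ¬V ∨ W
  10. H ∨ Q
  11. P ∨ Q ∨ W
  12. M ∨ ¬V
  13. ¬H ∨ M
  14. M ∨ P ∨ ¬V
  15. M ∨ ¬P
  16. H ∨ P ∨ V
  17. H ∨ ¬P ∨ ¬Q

W = True; V = True; H = True; Q = True; P = True; M = True

Try W = False:
  (P ∨ W) forces P = True.
  (M ∨ ¬P) forces M = True.
  (¬M ∨ Q) forces Q = True.
  (¬H ∨ ¬M ∨ W) forces H = False.
  clause (H ∨ ¬P ∨ ¬Q) is falsified — backtrack.
So W = True.
Set V = True.
  then (M ∨ ¬V) forces M = True.
  then (¬M ∨ Q) forces Q = True.
  then (P ∨ ¬Q ∨ ¬V) forces P = True.
  then (H ∨ ¬P ∨ ¬Q) forces H = True.
All clauses satisfied.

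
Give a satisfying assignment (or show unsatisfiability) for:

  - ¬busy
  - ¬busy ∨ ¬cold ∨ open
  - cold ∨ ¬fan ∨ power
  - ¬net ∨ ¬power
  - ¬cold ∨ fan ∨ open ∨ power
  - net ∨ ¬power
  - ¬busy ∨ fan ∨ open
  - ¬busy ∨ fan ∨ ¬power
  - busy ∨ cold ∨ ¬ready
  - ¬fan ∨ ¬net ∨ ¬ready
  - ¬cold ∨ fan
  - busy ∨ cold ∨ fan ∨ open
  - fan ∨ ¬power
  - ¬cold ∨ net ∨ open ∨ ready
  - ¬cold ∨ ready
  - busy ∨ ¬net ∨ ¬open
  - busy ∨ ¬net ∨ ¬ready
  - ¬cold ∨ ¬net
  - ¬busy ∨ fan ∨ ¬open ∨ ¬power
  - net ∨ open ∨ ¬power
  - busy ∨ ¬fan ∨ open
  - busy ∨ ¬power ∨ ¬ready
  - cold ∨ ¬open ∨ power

cold=T, power=F, busy=F, fan=T, ready=T, open=T, net=F

Unit clause (¬busy) forces busy = False.
Set cold = True.
  then (¬cold ∨ fan) forces fan = True.
  then (¬cold ∨ ready) forces ready = True.
  then (busy ∨ ¬net ∨ ¬ready) forces net = False.
  then (busy ∨ ¬fan ∨ open) forces open = True.
  then (busy ∨ ¬power ∨ ¬ready) forces power = False.
All clauses satisfied.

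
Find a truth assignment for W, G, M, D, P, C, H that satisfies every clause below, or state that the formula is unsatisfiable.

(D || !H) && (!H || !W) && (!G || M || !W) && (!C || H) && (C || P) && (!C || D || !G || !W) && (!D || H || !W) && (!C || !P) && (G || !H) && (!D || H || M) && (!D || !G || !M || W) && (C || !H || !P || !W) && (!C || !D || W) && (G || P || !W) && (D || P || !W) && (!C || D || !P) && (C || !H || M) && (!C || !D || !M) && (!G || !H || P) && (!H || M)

Set W = True.
  then (!H || !W) forces H = False.
  then (!C || H) forces C = False.
  then (C || P) forces P = True.
  then (!D || H || !W) forces D = False.
Set G = False.
Set M = False.
All clauses satisfied.

W = True, G = False, M = False, D = False, P = True, C = False, H = False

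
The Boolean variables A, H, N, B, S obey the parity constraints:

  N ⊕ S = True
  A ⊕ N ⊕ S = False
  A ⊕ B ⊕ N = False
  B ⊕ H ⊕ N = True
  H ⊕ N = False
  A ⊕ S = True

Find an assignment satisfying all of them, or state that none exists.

Unsatisfiable

Adding constraints 1, 3, 4, 5, 6 mod 2: every variable appears an even number of times on the left, so the left side is 0.
But the right sides sum to 1 (mod 2). 0 ≠ 1 — the system is inconsistent.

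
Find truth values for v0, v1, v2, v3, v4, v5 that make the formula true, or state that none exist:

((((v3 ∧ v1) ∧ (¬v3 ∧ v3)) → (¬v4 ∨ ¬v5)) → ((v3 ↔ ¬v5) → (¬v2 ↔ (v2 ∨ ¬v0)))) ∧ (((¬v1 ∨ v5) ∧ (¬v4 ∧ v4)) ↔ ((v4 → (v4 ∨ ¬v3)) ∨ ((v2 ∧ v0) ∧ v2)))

The conjunct ((¬v1 ∨ v5) ∧ (¬v4 ∧ v4)) ↔ ((v4 → (v4 ∨ ¬v3)) ∨ ((v2 ∧ v0) ∧ v2)) is unsatisfiable on its own:
  v4 = True: this becomes ((¬v1 ∨ v5) ∧ False) ↔ (True ∨ ((v2 ∧ v0) ∧ v2)) = False.
  v4 = False: this becomes ((¬v1 ∨ v5) ∧ False) ↔ (True ∨ ((v2 ∧ v0) ∧ v2)) = False.
So the whole conjunction is unsatisfiable.

UNSATISFIABLE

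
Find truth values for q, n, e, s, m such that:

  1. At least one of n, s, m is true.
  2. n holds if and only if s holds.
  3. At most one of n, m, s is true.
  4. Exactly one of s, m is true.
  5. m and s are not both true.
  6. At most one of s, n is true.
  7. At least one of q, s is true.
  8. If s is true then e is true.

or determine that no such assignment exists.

q = True, n = False, e = False, s = False, m = True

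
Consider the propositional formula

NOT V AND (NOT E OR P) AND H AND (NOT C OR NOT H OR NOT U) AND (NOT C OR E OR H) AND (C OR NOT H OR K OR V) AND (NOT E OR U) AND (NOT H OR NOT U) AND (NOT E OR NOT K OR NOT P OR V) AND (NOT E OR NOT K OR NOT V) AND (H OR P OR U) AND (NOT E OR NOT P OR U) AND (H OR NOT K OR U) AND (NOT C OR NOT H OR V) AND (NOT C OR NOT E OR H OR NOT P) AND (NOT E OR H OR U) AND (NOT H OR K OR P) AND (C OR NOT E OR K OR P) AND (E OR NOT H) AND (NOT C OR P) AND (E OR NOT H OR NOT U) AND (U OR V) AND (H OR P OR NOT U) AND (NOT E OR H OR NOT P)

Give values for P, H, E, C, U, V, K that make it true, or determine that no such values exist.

UNSATISFIABLE

Case H = True:
  (NOT V) forces V = False.
  (NOT H OR NOT U) forces U = False.
  Clause (U OR V) is falsified — contradiction.
Case H = False:
  Clause (H) is falsified — contradiction.
Both cases fail, so the formula is unsatisfiable.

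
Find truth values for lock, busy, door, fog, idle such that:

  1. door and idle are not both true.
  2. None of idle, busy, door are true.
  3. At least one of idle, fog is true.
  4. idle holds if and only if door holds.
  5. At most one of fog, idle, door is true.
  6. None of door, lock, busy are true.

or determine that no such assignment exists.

lock = False, busy = False, door = False, fog = True, idle = False

  (1) door=F, idle=F — not both ✓
  (2) {idle, busy, door}: 0 true — none ✓
  (3) {idle, fog}: 1 true — at least one ✓
  (4) idle=F, door=F — same ✓
  (5) {fog, idle, door}: 1 true — at most one ✓
  (6) {door, lock, busy}: 0 true — none ✓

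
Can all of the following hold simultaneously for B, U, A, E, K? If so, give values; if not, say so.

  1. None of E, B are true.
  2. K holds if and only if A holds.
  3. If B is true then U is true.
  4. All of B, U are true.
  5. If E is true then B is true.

UNSATISFIABLE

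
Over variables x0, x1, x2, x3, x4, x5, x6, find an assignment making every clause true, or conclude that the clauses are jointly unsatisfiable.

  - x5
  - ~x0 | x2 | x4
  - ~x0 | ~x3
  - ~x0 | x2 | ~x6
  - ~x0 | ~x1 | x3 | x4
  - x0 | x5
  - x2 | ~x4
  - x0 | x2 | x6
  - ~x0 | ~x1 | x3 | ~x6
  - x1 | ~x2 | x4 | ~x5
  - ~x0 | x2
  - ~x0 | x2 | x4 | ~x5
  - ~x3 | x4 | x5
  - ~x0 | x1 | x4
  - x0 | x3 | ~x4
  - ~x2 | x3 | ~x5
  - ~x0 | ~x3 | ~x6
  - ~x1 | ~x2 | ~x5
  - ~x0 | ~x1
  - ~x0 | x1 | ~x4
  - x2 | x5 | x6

x0: False, x1: True, x2: False, x3: False, x4: False, x5: True, x6: True

Unit clause (x5) forces x5 = True.
Set x0 = False.
Set x1 = True.
  then (~x1 | ~x2 | ~x5) forces x2 = False.
  then (x2 | ~x4) forces x4 = False.
  then (x0 | x2 | x6) forces x6 = True.
Set x3 = False.
All clauses satisfied.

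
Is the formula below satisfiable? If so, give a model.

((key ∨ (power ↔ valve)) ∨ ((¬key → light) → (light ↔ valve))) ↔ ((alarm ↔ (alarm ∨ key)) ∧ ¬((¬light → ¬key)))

alarm=T, light=F, power=T, valve=T, key=T

  ((key ∨ (power ↔ valve)) ∨ ((¬key → light) → (light ↔ valve))) ↔ ((alarm ↔ (alarm ∨ key)) ∧ ¬((¬light → ¬key))) = True
    (key ∨ (power ↔ valve)) ∨ ((¬key → light) → (light ↔ valve)) = True
      key ∨ (power ↔ valve) = True
        power ↔ valve = True
      (¬key → light) → (light ↔ valve) = False
        ¬key → light = True
          ¬key = False
        light ↔ valve = False
    (alarm ↔ (alarm ∨ key)) ∧ ¬((¬light → ¬key)) = True
      alarm ↔ (alarm ∨ key) = True
        alarm ∨ key = True
      ¬((¬light → ¬key)) = True
        ¬light → ¬key = False
          ¬light = True
          ¬key = False
The formula evaluates to True.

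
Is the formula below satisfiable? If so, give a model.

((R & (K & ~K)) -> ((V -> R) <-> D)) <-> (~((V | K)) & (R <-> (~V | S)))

V = False, S = False, R = True, D = False, K = False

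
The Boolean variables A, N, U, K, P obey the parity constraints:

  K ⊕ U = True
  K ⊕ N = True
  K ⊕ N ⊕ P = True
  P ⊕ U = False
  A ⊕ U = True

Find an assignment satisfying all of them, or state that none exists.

A: True, N: False, U: False, K: True, P: False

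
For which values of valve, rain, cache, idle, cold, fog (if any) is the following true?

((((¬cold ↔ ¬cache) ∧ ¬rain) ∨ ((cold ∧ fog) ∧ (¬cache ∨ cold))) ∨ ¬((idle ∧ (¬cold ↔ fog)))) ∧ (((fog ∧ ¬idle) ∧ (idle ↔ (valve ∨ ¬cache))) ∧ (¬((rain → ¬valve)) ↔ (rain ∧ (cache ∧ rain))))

valve = False, rain = False, cache = True, idle = False, cold = False, fog = True

  (((¬cold ↔ ¬cache) ∧ ¬rain) ∨ ((cold ∧ fog) ∧ (¬cache ∨ cold))) ∨ ¬((idle ∧ (¬cold ↔ fog))) = True
    ((¬cold ↔ ¬cache) ∧ ¬rain) ∨ ((cold ∧ fog) ∧ (¬cache ∨ cold)) = False
      (¬cold ↔ ¬cache) ∧ ¬rain = False
        ¬cold ↔ ¬cache = False
          ¬cold = True
          ¬cache = False
        ¬rain = True
      (cold ∧ fog) ∧ (¬cache ∨ cold) = False
        cold ∧ fog = False
        ¬cache ∨ cold = False
          ¬cache = False
    ¬((idle ∧ (¬cold ↔ fog))) = True
      idle ∧ (¬cold ↔ fog) = False
        ¬cold ↔ fog = True
          ¬cold = True
  ((fog ∧ ¬idle) ∧ (idle ↔ (valve ∨ ¬cache))) ∧ (¬((rain → ¬valve)) ↔ (rain ∧ (cache ∧ rain))) = True
    (fog ∧ ¬idle) ∧ (idle ↔ (valve ∨ ¬cache)) = True
      fog ∧ ¬idle = True
        ¬idle = True
      idle ↔ (valve ∨ ¬cache) = True
        valve ∨ ¬cache = False
          ¬cache = False
    ¬((rain → ¬valve)) ↔ (rain ∧ (cache ∧ rain)) = True
      ¬((rain → ¬valve)) = False
        rain → ¬valve = True
          ¬valve = True
      rain ∧ (cache ∧ rain) = False
        cache ∧ rain = False
Both conjuncts True, so the formula holds.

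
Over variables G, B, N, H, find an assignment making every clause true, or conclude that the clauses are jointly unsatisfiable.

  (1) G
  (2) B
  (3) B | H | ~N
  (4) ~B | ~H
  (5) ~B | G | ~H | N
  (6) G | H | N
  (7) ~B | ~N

Unit clause (G) forces G = True.
Unit clause (B) forces B = True.
In (~B | ~H) only ~H is left, so H = False.
In (~B | ~N) only ~N is left, so N = False.
Check each clause:
  (G): G holds.
  (B): B holds.
  (B | H | ~N): B holds.
  (~B | ~H): ~H holds.
  (~B | G | ~H | N): G holds.
  (G | H | N): G holds.
  (~B | ~N): ~N holds.
All clauses satisfied.

G = True, B = True, N = False, H = False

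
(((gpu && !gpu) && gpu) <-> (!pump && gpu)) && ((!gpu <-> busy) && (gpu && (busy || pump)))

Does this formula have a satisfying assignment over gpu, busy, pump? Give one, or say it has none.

gpu = True; busy = False; pump = True

  ((gpu && !gpu) && gpu) <-> (!pump && gpu) = True
    (gpu && !gpu) && gpu = False
      gpu && !gpu = False
        !gpu = False
    !pump && gpu = False
      !pump = False
  (!gpu <-> busy) && (gpu && (busy || pump)) = True
    !gpu <-> busy = True
      !gpu = False
    gpu && (busy || pump) = True
      busy || pump = True
Both conjuncts True, so the formula holds.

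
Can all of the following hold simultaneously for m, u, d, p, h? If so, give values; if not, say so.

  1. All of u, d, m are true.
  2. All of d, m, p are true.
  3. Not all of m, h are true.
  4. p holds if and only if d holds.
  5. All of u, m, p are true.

m=T, u=T, d=T, p=T, h=F

  (1) {u, d, m}: all 3 true ✓
  (2) {d, m, p}: all 3 true ✓
  (3) {m, h}: 1/2 true — not all ✓
  (4) p=T, d=T — same ✓
  (5) {u, m, p}: all 3 true ✓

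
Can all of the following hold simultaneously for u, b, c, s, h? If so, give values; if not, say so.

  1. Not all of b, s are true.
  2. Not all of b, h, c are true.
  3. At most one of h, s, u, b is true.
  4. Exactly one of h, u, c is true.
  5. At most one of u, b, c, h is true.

u = False, b = False, c = False, s = False, h = True

  (1) {b, s}: 0/2 true — not all ✓
  (2) {b, h, c}: 1/3 true — not all ✓
  (3) {h, s, u, b}: 1 true — at most one ✓
  (4) {h, u, c}: 1 true — exactly one ✓
  (5) {u, b, c, h}: 1 true — at most one ✓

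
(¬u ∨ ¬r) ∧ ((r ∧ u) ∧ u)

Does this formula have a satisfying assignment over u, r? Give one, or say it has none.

The formula is unsatisfiable.

Case u = True: the formula simplifies to ¬r ∧ r.
  r = True: the conjunct ¬r is False.
  r = False: the conjunct r is False.
Case u = False: the conjunct u is False.
Both cases fail — unsatisfiable.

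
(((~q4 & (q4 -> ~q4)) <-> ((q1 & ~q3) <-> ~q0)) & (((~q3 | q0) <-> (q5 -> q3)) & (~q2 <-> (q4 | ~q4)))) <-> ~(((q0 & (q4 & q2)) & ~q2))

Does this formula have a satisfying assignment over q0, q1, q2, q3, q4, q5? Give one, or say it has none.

q0=F, q1=F, q2=F, q3=F, q4=T, q5=F

  (((~q4 & (q4 -> ~q4)) <-> ((q1 & ~q3) <-> ~q0)) & (((~q3 | q0) <-> (q5 -> q3)) & (~q2 <-> (q4 | ~q4)))) <-> ~(((q0 & (q4 & q2)) & ~q2)) = True
    ((~q4 & (q4 -> ~q4)) <-> ((q1 & ~q3) <-> ~q0)) & (((~q3 | q0) <-> (q5 -> q3)) & (~q2 <-> (q4 | ~q4))) = True
      (~q4 & (q4 -> ~q4)) <-> ((q1 & ~q3) <-> ~q0) = True
        ~q4 & (q4 -> ~q4) = False
          ~q4 = False
          q4 -> ~q4 = False
            ~q4 = False
        (q1 & ~q3) <-> ~q0 = False
          q1 & ~q3 = False
            ~q3 = True
          ~q0 = True
      ((~q3 | q0) <-> (q5 -> q3)) & (~q2 <-> (q4 | ~q4)) = True
        (~q3 | q0) <-> (q5 -> q3) = True
          ~q3 | q0 = True
            ~q3 = True
          q5 -> q3 = True
        ~q2 <-> (q4 | ~q4) = True
          ~q2 = True
          q4 | ~q4 = True
            ~q4 = False
    ~(((q0 & (q4 & q2)) & ~q2)) = True
      (q0 & (q4 & q2)) & ~q2 = False
        q0 & (q4 & q2) = False
          q4 & q2 = False
        ~q2 = True
The formula evaluates to True.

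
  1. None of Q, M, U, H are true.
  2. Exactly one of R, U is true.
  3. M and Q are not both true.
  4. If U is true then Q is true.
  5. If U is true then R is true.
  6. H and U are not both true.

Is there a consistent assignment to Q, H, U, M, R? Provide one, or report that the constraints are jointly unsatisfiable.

Q = False; H = False; U = False; M = False; R = True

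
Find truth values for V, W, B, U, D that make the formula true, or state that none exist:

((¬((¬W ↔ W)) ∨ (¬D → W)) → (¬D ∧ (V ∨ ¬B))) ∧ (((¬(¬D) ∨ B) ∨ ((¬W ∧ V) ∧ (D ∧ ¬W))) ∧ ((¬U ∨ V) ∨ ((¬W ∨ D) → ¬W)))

V=T, W=T, B=T, U=T, D=F

  (¬((¬W ↔ W)) ∨ (¬D → W)) → (¬D ∧ (V ∨ ¬B)) = True
    ¬((¬W ↔ W)) ∨ (¬D → W) = True
      ¬((¬W ↔ W)) = True
        ¬W ↔ W = False
          ¬W = False
      ¬D → W = True
        ¬D = True
    ¬D ∧ (V ∨ ¬B) = True
      ¬D = True
      V ∨ ¬B = True
        ¬B = False
  ((¬(¬D) ∨ B) ∨ ((¬W ∧ V) ∧ (D ∧ ¬W))) ∧ ((¬U ∨ V) ∨ ((¬W ∨ D) → ¬W)) = True
    (¬(¬D) ∨ B) ∨ ((¬W ∧ V) ∧ (D ∧ ¬W)) = True
      ¬(¬D) ∨ B = True
        ¬(¬D) = False
          ¬D = True
      (¬W ∧ V) ∧ (D ∧ ¬W) = False
        ¬W ∧ V = False
          ¬W = False
        D ∧ ¬W = False
          ¬W = False
    (¬U ∨ V) ∨ ((¬W ∨ D) → ¬W) = True
      ¬U ∨ V = True
        ¬U = False
      (¬W ∨ D) → ¬W = True
        ¬W ∨ D = False
          ¬W = False
        ¬W = False
Both conjuncts True, so the formula holds.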